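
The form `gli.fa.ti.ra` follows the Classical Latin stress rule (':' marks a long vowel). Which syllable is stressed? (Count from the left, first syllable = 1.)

2

Classical Latin: stress the penult if heavy (long vowel or closed), else the antepenult.
Weights: 2 fa L, 3 ti L, 4 ra L.
The penult (syllable 3, ti) is light, so stress falls on the antepenult (syllable 2, fa).
Stress on syllable 2: gli.ˈfa.ti.ra.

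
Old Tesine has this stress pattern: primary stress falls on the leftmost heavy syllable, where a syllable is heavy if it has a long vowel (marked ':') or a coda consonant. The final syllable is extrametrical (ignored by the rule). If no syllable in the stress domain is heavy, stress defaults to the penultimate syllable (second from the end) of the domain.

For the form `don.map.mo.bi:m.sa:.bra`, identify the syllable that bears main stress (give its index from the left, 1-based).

The final syllable (6, bra) is extrametrical; the stress domain is syllables 1–5.
Weights: 1 don H, 2 map H, 3 mo L, 4 bi:m H, 5 sa: H.
Heavy syllables in the domain: 1, 2, 4, 5. The leftmost is syllable 1 (don).
Primary stress: syllable 1 → ˈdon.map.mo.bi:m.sa:.bra.

1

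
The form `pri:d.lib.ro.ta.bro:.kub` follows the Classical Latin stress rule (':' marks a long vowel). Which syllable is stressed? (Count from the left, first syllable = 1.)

5

Classical Latin: stress the penult if heavy (long vowel or closed), else the antepenult.
Weights: 4 ta L, 5 bro: H, 6 kub H.
The penult (syllable 5, bro:) is heavy, so it takes stress.
Stress on syllable 5: pri:d.lib.ro.ta.ˈbro:.kub.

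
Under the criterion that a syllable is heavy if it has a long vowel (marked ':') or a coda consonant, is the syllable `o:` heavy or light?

`o:`: long vowel, open (no coda). Long vowel → heavy.

heavy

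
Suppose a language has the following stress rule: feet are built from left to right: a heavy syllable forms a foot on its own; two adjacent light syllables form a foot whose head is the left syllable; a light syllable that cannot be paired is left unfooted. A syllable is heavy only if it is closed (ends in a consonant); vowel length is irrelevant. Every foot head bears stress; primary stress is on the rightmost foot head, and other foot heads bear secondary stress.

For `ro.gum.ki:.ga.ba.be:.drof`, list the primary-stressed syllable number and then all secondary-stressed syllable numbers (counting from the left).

Weights: 1 ro L, 2 gum H, 3 ki: L, 4 ga L, 5 ba L, 6 be: L, 7 drof H.
Parse left to right (heavy = foot alone; LL = one foot; stranded L unfooted): ro (ˈgum) (ˈki:.ga) (ˈba.be:) (ˈdrof).
Foot heads: 2, 3, 5, 7.
Primary stress on the rightmost head = syllable 7.
Secondary stress on 2, 3, 5: ro.ˌgum.ˌki:.ga.ˌba.be:.ˈdrof.

primary 7, secondary 2, 3, 5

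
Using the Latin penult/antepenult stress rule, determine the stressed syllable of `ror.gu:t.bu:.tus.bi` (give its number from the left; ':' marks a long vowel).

4

Classical Latin: stress the penult if heavy (long vowel or closed), else the antepenult.
Weights: 3 bu: H, 4 tus H, 5 bi L.
The penult (syllable 4, tus) is heavy, so it takes stress.
Stress on syllable 4: ror.gu:t.bu:.ˈtus.bi.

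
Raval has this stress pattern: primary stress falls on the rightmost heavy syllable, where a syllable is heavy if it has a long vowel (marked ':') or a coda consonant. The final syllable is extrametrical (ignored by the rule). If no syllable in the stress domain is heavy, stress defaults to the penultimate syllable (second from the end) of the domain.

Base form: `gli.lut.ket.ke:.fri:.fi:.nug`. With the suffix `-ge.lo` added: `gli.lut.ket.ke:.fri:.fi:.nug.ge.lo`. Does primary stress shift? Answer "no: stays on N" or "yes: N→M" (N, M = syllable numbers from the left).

Base `gli.lut.ket.ke:.fri:.fi:.nug` (7 syllables):
  The final syllable (7, nug) is extrametrical; the stress domain is syllables 1–6.
  Weights: 1 gli L, 2 lut H, 3 ket H, 4 ke: H, 5 fri: H, 6 fi: H.
  Heavy syllables in the domain: 2, 3, 4, 5, 6. The rightmost is syllable 6 (fi:).
  → primary stress on syllable 6.
Suffixed `gli.lut.ket.ke:.fri:.fi:.nug.ge.lo` (9 syllables):
  The final syllable (9, lo) is extrametrical; the stress domain is syllables 1–8.
  Weights: 1 gli L, 2 lut H, 3 ket H, 4 ke: H, 5 fri: H, 6 fi: H, 7 nug H, 8 ge L.
  Heavy syllables in the domain: 2, 3, 4, 5, 6, 7. The rightmost is syllable 7 (nug).
  → primary stress on syllable 7.

yes: 6→7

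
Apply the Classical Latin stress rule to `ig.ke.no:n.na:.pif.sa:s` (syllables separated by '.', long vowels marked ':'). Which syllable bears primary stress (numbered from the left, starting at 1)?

Classical Latin: stress the penult if heavy (long vowel or closed), else the antepenult.
Weights: 4 na: H, 5 pif H, 6 sa:s H.
The penult (syllable 5, pif) is heavy, so it takes stress.
Stress on syllable 5: ig.ke.no:n.na:.ˈpif.sa:s.

5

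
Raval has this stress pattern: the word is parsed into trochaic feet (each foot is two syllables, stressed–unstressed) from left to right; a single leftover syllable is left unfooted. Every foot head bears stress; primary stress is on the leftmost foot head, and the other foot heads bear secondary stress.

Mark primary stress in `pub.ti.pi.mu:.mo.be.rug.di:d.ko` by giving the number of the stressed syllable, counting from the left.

1

Parse left to right into trochaic (ˈσσ) feet: (ˈpub.ti) (ˈpi.mu:) (ˈmo.be) (ˈrug.di:d) ko. Syllable 9 is left unfooted.
Foot heads (stressed positions): 1, 3, 5, 7.
End Rule Leftmost: primary stress on the leftmost head = syllable 1.
Primary stress: syllable 1 → ˈpub.ti.pi.mu:.mo.be.rug.di:d.ko.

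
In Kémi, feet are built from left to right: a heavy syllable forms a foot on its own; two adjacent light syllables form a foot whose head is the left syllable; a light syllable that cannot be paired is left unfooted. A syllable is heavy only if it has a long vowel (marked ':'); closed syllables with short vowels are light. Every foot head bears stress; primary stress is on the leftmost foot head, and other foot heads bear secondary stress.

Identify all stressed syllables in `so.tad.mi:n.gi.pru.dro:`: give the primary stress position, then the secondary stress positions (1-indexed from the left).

Weights: 1 so L, 2 tad L, 3 mi:n H, 4 gi L, 5 pru L, 6 dro: H.
Parse left to right (heavy = foot alone; LL = one foot; stranded L unfooted): (ˈso.tad) (ˈmi:n) (ˈgi.pru) (ˈdro:).
Foot heads: 1, 3, 4, 6.
Primary stress on the leftmost head = syllable 1.
Secondary stress on 3, 4, 6: ˈso.tad.ˌmi:n.ˌgi.pru.ˌdro:.

primary 1, secondary 3, 4, 6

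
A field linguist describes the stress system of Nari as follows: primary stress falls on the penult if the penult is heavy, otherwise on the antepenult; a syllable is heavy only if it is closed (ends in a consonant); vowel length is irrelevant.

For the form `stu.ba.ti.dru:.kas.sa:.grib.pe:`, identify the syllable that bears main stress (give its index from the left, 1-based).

7

Weights: 6 sa: L, 7 grib H, 8 pe: L.
The penult (syllable 7, grib) is heavy, so it takes stress.
Primary stress: syllable 7 → stu.ba.ti.dru:.kas.sa:.ˈgrib.pe:.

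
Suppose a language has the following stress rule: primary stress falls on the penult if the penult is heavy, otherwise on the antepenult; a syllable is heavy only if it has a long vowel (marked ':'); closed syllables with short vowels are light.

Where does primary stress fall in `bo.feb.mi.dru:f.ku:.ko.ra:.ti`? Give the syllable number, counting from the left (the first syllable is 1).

7

Weights: 6 ko L, 7 ra: H, 8 ti L.
The penult (syllable 7, ra:) is heavy, so it takes stress.
Primary stress: syllable 7 → bo.feb.mi.dru:f.ku:.ko.ˈra:.ti.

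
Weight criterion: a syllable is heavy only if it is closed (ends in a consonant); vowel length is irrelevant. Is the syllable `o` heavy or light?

`o`: short vowel, open (no coda). Open (no coda) → light.

light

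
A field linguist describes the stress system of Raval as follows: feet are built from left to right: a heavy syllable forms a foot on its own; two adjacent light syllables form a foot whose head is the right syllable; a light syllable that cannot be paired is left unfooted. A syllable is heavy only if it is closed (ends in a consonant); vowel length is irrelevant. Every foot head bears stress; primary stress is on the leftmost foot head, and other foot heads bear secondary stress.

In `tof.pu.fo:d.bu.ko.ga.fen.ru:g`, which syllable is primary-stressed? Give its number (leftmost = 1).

Weights: 1 tof H, 2 pu L, 3 fo:d H, 4 bu L, 5 ko L, 6 ga L, 7 fen H, 8 ru:g H.
Parse left to right (heavy = foot alone; LL = one foot; stranded L unfooted): (ˈtof) pu (ˈfo:d) (bu.ˈko) ga (ˈfen) (ˈru:g).
Foot heads: 1, 3, 5, 7, 8.
Primary stress on the leftmost head = syllable 1.
Primary stress: syllable 1 → ˈtof.pu.fo:d.bu.ko.ga.fen.ru:g.

1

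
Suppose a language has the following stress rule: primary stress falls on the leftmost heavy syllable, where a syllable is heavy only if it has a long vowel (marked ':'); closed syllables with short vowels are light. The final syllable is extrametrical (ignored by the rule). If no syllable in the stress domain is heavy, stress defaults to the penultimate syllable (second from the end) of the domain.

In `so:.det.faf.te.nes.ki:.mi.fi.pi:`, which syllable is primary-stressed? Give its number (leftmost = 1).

1

The final syllable (9, pi:) is extrametrical; the stress domain is syllables 1–8.
Weights: 1 so: H, 2 det L, 3 faf L, 4 te L, 5 nes L, 6 ki: H, 7 mi L, 8 fi L.
Heavy syllables in the domain: 1, 6. The leftmost is syllable 1 (so:).
Primary stress: syllable 1 → ˈso:.det.faf.te.nes.ki:.mi.fi.pi:.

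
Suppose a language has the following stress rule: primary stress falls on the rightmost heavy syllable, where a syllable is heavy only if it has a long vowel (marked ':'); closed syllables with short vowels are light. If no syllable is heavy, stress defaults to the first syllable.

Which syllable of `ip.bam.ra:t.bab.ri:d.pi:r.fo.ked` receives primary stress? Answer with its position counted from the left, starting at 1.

Weights: 1 ip L, 2 bam L, 3 ra:t H, 4 bab L, 5 ri:d H, 6 pi:r H, 7 fo L, 8 ked L.
Heavy syllables in the domain: 3, 5, 6. The rightmost is syllable 6 (pi:r).
Primary stress: syllable 6 → ip.bam.ra:t.bab.ri:d.ˈpi:r.fo.ked.

6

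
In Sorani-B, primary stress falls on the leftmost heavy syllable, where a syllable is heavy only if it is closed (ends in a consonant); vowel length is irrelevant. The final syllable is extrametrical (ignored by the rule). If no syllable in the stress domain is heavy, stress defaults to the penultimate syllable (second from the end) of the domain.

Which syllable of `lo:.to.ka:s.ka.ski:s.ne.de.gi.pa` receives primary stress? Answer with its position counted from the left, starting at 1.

The final syllable (9, pa) is extrametrical; the stress domain is syllables 1–8.
Weights: 1 lo: L, 2 to L, 3 ka:s H, 4 ka L, 5 ski:s H, 6 ne L, 7 de L, 8 gi L.
Heavy syllables in the domain: 3, 5. The leftmost is syllable 3 (ka:s).
Primary stress: syllable 3 → lo:.to.ˈka:s.ka.ski:s.ne.de.gi.pa.

3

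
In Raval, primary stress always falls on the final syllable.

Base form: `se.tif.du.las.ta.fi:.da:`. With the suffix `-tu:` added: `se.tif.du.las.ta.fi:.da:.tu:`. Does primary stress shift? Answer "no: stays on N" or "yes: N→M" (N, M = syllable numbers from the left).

Base `se.tif.du.las.ta.fi:.da:` (7 syllables):
  The word has 7 syllables; the final syllable is syllable 7 (da:).
  → primary stress on syllable 7.
Suffixed `se.tif.du.las.ta.fi:.da:.tu:` (8 syllables):
  The word has 8 syllables; the final syllable is syllable 8 (tu:).
  → primary stress on syllable 8.

yes: 7→8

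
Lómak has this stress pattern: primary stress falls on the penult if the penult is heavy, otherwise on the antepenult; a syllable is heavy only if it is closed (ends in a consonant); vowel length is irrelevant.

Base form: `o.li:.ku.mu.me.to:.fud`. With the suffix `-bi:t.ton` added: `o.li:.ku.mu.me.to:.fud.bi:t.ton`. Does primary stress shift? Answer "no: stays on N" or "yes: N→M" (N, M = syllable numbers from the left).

Base `o.li:.ku.mu.me.to:.fud` (7 syllables):
  Weights: 5 me L, 6 to: L, 7 fud H.
  The penult (syllable 6, to:) is light, so stress falls on the antepenult (syllable 5, me).
  → primary stress on syllable 5.
Suffixed `o.li:.ku.mu.me.to:.fud.bi:t.ton` (9 syllables):
  Weights: 7 fud H, 8 bi:t H, 9 ton H.
  The penult (syllable 8, bi:t) is heavy, so it takes stress.
  → primary stress on syllable 8.

yes: 5→8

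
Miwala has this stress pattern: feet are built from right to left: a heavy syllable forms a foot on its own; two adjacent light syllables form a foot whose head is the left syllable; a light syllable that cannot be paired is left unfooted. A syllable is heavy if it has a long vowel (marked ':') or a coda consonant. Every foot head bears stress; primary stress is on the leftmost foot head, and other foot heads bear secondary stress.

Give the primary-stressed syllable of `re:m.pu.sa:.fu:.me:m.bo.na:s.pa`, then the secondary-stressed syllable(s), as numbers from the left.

Weights: 1 re:m H, 2 pu L, 3 sa: H, 4 fu: H, 5 me:m H, 6 bo L, 7 na:s H, 8 pa L.
Parse right to left (heavy = foot alone; LL = one foot; stranded L unfooted): (ˈre:m) pu (ˈsa:) (ˈfu:) (ˈme:m) bo (ˈna:s) pa.
Foot heads: 1, 3, 4, 5, 7.
Primary stress on the leftmost head = syllable 1.
Secondary stress on 3, 4, 5, 7: ˈre:m.pu.ˌsa:.ˌfu:.ˌme:m.bo.ˌna:s.pa.

primary 1, secondary 3, 4, 5, 7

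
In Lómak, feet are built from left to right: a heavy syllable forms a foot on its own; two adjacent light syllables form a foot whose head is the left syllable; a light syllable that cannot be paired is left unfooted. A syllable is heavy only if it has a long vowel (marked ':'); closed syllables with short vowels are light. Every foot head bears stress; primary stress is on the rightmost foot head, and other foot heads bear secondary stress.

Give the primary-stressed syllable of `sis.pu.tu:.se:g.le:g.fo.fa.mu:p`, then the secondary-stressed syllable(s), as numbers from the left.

Weights: 1 sis L, 2 pu L, 3 tu: H, 4 se:g H, 5 le:g H, 6 fo L, 7 fa L, 8 mu:p H.
Parse left to right (heavy = foot alone; LL = one foot; stranded L unfooted): (ˈsis.pu) (ˈtu:) (ˈse:g) (ˈle:g) (ˈfo.fa) (ˈmu:p).
Foot heads: 1, 3, 4, 5, 6, 8.
Primary stress on the rightmost head = syllable 8.
Secondary stress on 1, 3, 4, 5, 6: ˌsis.pu.ˌtu:.ˌse:g.ˌle:g.ˌfo.fa.ˈmu:p.

primary 8, secondary 1, 3, 4, 5, 6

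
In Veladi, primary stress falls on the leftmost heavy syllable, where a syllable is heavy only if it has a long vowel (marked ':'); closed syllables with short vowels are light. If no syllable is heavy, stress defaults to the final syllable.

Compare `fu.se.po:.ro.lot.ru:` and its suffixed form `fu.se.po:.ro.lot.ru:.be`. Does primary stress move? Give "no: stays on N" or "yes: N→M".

no: stays on 3

Base `fu.se.po:.ro.lot.ru:` (6 syllables):
  Weights: 1 fu L, 2 se L, 3 po: H, 4 ro L, 5 lot L, 6 ru: H.
  Heavy syllables in the domain: 3, 6. The leftmost is syllable 3 (po:).
  → primary stress on syllable 3.
Suffixed `fu.se.po:.ro.lot.ru:.be` (7 syllables):
  Weights: 1 fu L, 2 se L, 3 po: H, 4 ro L, 5 lot L, 6 ru: H, 7 be L.
  Heavy syllables in the domain: 3, 6. The leftmost is syllable 3 (po:).
  → primary stress on syllable 3.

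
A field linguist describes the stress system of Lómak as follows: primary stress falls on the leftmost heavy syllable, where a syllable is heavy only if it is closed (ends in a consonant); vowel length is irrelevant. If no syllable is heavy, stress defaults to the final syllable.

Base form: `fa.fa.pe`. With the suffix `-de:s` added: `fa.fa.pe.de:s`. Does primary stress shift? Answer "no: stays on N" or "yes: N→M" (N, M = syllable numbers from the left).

Base `fa.fa.pe` (3 syllables):
  Weights: 1 fa L, 2 fa L, 3 pe L.
  No heavy syllable in the domain; default to the final syllable = syllable 3.
  → primary stress on syllable 3.
Suffixed `fa.fa.pe.de:s` (4 syllables):
  Weights: 1 fa L, 2 fa L, 3 pe L, 4 de:s H.
  Heavy syllables in the domain: 4. The leftmost is syllable 4 (de:s).
  → primary stress on syllable 4.

yes: 3→4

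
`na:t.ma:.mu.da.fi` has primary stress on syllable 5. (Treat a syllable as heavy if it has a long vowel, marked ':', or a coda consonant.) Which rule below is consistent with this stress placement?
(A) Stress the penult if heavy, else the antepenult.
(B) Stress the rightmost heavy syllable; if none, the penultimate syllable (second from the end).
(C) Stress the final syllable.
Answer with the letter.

Rule A → syllable 3 (observed: 5).
Rule B → syllable 2 (observed: 5).
Rule C → syllable 5 ✓.

C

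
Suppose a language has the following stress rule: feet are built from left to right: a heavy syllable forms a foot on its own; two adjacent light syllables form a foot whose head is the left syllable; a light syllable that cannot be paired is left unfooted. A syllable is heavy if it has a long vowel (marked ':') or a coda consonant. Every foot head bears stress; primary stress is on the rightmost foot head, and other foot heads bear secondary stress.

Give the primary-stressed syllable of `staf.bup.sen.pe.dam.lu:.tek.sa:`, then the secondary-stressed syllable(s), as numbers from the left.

Weights: 1 staf H, 2 bup H, 3 sen H, 4 pe L, 5 dam H, 6 lu: H, 7 tek H, 8 sa: H.
Parse left to right (heavy = foot alone; LL = one foot; stranded L unfooted): (ˈstaf) (ˈbup) (ˈsen) pe (ˈdam) (ˈlu:) (ˈtek) (ˈsa:).
Foot heads: 1, 2, 3, 5, 6, 7, 8.
Primary stress on the rightmost head = syllable 8.
Secondary stress on 1, 2, 3, 5, 6, 7: ˌstaf.ˌbup.ˌsen.pe.ˌdam.ˌlu:.ˌtek.ˈsa:.

primary 8, secondary 1, 2, 3, 5, 6, 7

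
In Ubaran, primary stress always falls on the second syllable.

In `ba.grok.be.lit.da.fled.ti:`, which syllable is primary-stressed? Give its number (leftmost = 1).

2

The word has 7 syllables; the second syllable is syllable 2 (grok).
Primary stress: syllable 2 → ba.ˈgrok.be.lit.da.fled.ti:.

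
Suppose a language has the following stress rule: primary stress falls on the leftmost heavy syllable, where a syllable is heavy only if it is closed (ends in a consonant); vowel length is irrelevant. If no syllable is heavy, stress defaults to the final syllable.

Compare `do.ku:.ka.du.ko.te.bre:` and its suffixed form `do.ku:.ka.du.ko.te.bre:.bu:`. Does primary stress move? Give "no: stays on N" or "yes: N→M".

Base `do.ku:.ka.du.ko.te.bre:` (7 syllables):
  Weights: 1 do L, 2 ku: L, 3 ka L, 4 du L, 5 ko L, 6 te L, 7 bre: L.
  No heavy syllable in the domain; default to the final syllable = syllable 7.
  → primary stress on syllable 7.
Suffixed `do.ku:.ka.du.ko.te.bre:.bu:` (8 syllables):
  Weights: 1 do L, 2 ku: L, 3 ka L, 4 du L, 5 ko L, 6 te L, 7 bre: L, 8 bu: L.
  No heavy syllable in the domain; default to the final syllable = syllable 8.
  → primary stress on syllable 8.

yes: 7→8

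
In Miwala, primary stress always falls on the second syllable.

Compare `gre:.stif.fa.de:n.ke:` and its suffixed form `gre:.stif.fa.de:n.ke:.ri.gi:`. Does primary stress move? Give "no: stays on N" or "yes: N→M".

no: stays on 2

Base `gre:.stif.fa.de:n.ke:` (5 syllables):
  The word has 5 syllables; the second syllable is syllable 2 (stif).
  → primary stress on syllable 2.
Suffixed `gre:.stif.fa.de:n.ke:.ri.gi:` (7 syllables):
  The word has 7 syllables; the second syllable is syllable 2 (stif).
  → primary stress on syllable 2.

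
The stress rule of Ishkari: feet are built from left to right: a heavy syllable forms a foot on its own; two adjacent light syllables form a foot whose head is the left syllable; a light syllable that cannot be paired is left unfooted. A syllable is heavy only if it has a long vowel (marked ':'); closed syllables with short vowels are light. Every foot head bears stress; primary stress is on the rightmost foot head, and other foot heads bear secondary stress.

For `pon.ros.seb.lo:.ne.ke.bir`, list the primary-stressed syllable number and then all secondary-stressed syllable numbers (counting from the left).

primary 5, secondary 1, 4

Weights: 1 pon L, 2 ros L, 3 seb L, 4 lo: H, 5 ne L, 6 ke L, 7 bir L.
Parse left to right (heavy = foot alone; LL = one foot; stranded L unfooted): (ˈpon.ros) seb (ˈlo:) (ˈne.ke) bir.
Foot heads: 1, 4, 5.
Primary stress on the rightmost head = syllable 5.
Secondary stress on 1, 4: ˌpon.ros.seb.ˌlo:.ˈne.ke.bir.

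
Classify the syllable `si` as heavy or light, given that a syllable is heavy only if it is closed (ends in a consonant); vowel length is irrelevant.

light

`si`: short vowel, open (no coda). Open (no coda) → light.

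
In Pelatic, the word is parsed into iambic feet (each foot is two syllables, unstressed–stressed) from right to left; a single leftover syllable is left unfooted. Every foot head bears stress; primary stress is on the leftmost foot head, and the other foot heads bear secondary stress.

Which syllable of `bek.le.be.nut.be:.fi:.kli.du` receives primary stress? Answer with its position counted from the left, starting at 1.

Parse right to left into iambic (σˈσ) feet: (bek.ˈle) (be.ˈnut) (be:.ˈfi:) (kli.ˈdu).
Foot heads (stressed positions): 2, 4, 6, 8.
End Rule Leftmost: primary stress on the leftmost head = syllable 2.
Primary stress: syllable 2 → bek.ˈle.be.nut.be:.fi:.kli.du.

2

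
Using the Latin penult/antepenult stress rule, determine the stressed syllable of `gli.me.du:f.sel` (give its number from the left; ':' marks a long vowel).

Classical Latin: stress the penult if heavy (long vowel or closed), else the antepenult.
Weights: 2 me L, 3 du:f H, 4 sel H.
The penult (syllable 3, du:f) is heavy, so it takes stress.
Stress on syllable 3: gli.me.ˈdu:f.sel.

3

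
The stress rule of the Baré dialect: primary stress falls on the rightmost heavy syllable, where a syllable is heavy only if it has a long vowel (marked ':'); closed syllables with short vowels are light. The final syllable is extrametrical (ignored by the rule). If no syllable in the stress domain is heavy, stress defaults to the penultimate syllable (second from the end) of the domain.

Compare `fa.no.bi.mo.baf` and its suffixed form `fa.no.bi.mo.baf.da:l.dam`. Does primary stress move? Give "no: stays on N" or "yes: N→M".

yes: 3→6

Base `fa.no.bi.mo.baf` (5 syllables):
  The final syllable (5, baf) is extrametrical; the stress domain is syllables 1–4.
  Weights: 1 fa L, 2 no L, 3 bi L, 4 mo L.
  No heavy syllable in the domain; default to the penultimate syllable (second from the end) of the domain = syllable 3.
  → primary stress on syllable 3.
Suffixed `fa.no.bi.mo.baf.da:l.dam` (7 syllables):
  The final syllable (7, dam) is extrametrical; the stress domain is syllables 1–6.
  Weights: 1 fa L, 2 no L, 3 bi L, 4 mo L, 5 baf L, 6 da:l H.
  Heavy syllables in the domain: 6. The rightmost is syllable 6 (da:l).
  → primary stress on syllable 6.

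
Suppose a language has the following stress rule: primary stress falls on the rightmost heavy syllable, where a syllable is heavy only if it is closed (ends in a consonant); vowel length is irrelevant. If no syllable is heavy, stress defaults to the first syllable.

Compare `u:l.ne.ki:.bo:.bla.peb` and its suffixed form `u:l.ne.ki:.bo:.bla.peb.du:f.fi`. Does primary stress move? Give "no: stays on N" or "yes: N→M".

Base `u:l.ne.ki:.bo:.bla.peb` (6 syllables):
  Weights: 1 u:l H, 2 ne L, 3 ki: L, 4 bo: L, 5 bla L, 6 peb H.
  Heavy syllables in the domain: 1, 6. The rightmost is syllable 6 (peb).
  → primary stress on syllable 6.
Suffixed `u:l.ne.ki:.bo:.bla.peb.du:f.fi` (8 syllables):
  Weights: 1 u:l H, 2 ne L, 3 ki: L, 4 bo: L, 5 bla L, 6 peb H, 7 du:f H, 8 fi L.
  Heavy syllables in the domain: 1, 6, 7. The rightmost is syllable 7 (du:f).
  → primary stress on syllable 7.

yes: 6→7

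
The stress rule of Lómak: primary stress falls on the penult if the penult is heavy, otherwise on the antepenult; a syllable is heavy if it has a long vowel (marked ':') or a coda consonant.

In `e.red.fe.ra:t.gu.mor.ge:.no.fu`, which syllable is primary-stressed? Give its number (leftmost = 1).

Weights: 7 ge: H, 8 no L, 9 fu L.
The penult (syllable 8, no) is light, so stress falls on the antepenult (syllable 7, ge:).
Primary stress: syllable 7 → e.red.fe.ra:t.gu.mor.ˈge:.no.fu.

7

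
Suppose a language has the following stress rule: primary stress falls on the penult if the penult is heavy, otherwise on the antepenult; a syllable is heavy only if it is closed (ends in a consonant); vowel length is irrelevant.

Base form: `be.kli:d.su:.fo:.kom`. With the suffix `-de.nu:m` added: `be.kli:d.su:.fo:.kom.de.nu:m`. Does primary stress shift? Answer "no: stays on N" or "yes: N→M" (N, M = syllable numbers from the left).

yes: 3→5

Base `be.kli:d.su:.fo:.kom` (5 syllables):
  Weights: 3 su: L, 4 fo: L, 5 kom H.
  The penult (syllable 4, fo:) is light, so stress falls on the antepenult (syllable 3, su:).
  → primary stress on syllable 3.
Suffixed `be.kli:d.su:.fo:.kom.de.nu:m` (7 syllables):
  Weights: 5 kom H, 6 de L, 7 nu:m H.
  The penult (syllable 6, de) is light, so stress falls on the antepenult (syllable 5, kom).
  → primary stress on syllable 5.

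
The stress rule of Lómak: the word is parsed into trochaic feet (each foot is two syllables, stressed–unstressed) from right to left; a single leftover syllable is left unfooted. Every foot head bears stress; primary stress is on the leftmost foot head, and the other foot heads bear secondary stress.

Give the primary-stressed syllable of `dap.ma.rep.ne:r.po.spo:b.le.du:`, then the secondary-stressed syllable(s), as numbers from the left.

Parse right to left into trochaic (ˈσσ) feet: (ˈdap.ma) (ˈrep.ne:r) (ˈpo.spo:b) (ˈle.du:).
Foot heads (stressed positions): 1, 3, 5, 7.
End Rule Leftmost: primary stress on the leftmost head = syllable 1.
Secondary stress on 3, 5, 7: ˈdap.ma.ˌrep.ne:r.ˌpo.spo:b.ˌle.du:.

primary 1, secondary 3, 5, 7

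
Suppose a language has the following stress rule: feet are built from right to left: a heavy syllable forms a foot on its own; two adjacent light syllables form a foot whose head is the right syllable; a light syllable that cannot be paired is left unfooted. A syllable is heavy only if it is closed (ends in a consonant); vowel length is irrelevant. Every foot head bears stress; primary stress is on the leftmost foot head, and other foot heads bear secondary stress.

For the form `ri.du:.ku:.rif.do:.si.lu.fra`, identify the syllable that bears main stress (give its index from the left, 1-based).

Weights: 1 ri L, 2 du: L, 3 ku: L, 4 rif H, 5 do: L, 6 si L, 7 lu L, 8 fra L.
Parse right to left (heavy = foot alone; LL = one foot; stranded L unfooted): ri (du:.ˈku:) (ˈrif) (do:.ˈsi) (lu.ˈfra).
Foot heads: 3, 4, 6, 8.
Primary stress on the leftmost head = syllable 3.
Primary stress: syllable 3 → ri.du:.ˈku:.rif.do:.si.lu.fra.

3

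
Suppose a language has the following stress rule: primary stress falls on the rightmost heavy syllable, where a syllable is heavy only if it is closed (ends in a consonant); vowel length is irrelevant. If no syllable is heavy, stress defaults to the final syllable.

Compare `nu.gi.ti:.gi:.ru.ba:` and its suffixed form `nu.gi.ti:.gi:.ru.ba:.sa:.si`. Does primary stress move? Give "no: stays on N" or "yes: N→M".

yes: 6→8

Base `nu.gi.ti:.gi:.ru.ba:` (6 syllables):
  Weights: 1 nu L, 2 gi L, 3 ti: L, 4 gi: L, 5 ru L, 6 ba: L.
  No heavy syllable in the domain; default to the final syllable = syllable 6.
  → primary stress on syllable 6.
Suffixed `nu.gi.ti:.gi:.ru.ba:.sa:.si` (8 syllables):
  Weights: 1 nu L, 2 gi L, 3 ti: L, 4 gi: L, 5 ru L, 6 ba: L, 7 sa: L, 8 si L.
  No heavy syllable in the domain; default to the final syllable = syllable 8.
  → primary stress on syllable 8.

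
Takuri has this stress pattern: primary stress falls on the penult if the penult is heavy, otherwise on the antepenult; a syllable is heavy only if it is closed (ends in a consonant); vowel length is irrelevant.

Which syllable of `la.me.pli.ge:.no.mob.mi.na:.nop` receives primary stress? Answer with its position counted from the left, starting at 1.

7

Weights: 7 mi L, 8 na: L, 9 nop H.
The penult (syllable 8, na:) is light, so stress falls on the antepenult (syllable 7, mi).
Primary stress: syllable 7 → la.me.pli.ge:.no.mob.ˈmi.na:.nop.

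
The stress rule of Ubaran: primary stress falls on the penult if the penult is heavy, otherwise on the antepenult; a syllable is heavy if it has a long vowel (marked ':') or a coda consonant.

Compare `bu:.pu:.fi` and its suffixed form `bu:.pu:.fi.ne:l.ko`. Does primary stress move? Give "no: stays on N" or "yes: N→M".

yes: 2→4

Base `bu:.pu:.fi` (3 syllables):
  Weights: 1 bu: H, 2 pu: H, 3 fi L.
  The penult (syllable 2, pu:) is heavy, so it takes stress.
  → primary stress on syllable 2.
Suffixed `bu:.pu:.fi.ne:l.ko` (5 syllables):
  Weights: 3 fi L, 4 ne:l H, 5 ko L.
  The penult (syllable 4, ne:l) is heavy, so it takes stress.
  → primary stress on syllable 4.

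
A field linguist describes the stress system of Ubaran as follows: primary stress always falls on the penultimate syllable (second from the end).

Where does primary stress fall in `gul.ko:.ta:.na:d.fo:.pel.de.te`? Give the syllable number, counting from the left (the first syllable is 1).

7

The word has 8 syllables; the penultimate syllable (second from the end) is syllable 7 (de).
Primary stress: syllable 7 → gul.ko:.ta:.na:d.fo:.pel.ˈde.te.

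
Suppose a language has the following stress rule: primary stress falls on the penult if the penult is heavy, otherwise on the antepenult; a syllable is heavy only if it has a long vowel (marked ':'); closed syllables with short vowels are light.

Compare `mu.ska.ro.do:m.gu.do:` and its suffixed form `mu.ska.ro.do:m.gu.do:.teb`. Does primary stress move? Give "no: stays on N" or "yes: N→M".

Base `mu.ska.ro.do:m.gu.do:` (6 syllables):
  Weights: 4 do:m H, 5 gu L, 6 do: H.
  The penult (syllable 5, gu) is light, so stress falls on the antepenult (syllable 4, do:m).
  → primary stress on syllable 4.
Suffixed `mu.ska.ro.do:m.gu.do:.teb` (7 syllables):
  Weights: 5 gu L, 6 do: H, 7 teb L.
  The penult (syllable 6, do:) is heavy, so it takes stress.
  → primary stress on syllable 6.

yes: 4→6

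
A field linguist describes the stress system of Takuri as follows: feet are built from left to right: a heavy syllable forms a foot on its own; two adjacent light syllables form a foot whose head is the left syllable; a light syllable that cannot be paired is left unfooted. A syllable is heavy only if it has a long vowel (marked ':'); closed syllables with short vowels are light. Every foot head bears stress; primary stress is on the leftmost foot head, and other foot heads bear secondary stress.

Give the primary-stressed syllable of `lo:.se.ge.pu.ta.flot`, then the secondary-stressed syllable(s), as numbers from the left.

primary 1, secondary 2, 4

Weights: 1 lo: H, 2 se L, 3 ge L, 4 pu L, 5 ta L, 6 flot L.
Parse left to right (heavy = foot alone; LL = one foot; stranded L unfooted): (ˈlo:) (ˈse.ge) (ˈpu.ta) flot.
Foot heads: 1, 2, 4.
Primary stress on the leftmost head = syllable 1.
Secondary stress on 2, 4: ˈlo:.ˌse.ge.ˌpu.ta.flot.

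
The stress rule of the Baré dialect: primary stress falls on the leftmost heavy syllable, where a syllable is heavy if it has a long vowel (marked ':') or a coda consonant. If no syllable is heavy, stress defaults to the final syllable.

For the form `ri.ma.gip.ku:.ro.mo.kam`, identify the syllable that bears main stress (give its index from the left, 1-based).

3

Weights: 1 ri L, 2 ma L, 3 gip H, 4 ku: H, 5 ro L, 6 mo L, 7 kam H.
Heavy syllables in the domain: 3, 4, 7. The leftmost is syllable 3 (gip).
Primary stress: syllable 3 → ri.ma.ˈgip.ku:.ro.mo.kam.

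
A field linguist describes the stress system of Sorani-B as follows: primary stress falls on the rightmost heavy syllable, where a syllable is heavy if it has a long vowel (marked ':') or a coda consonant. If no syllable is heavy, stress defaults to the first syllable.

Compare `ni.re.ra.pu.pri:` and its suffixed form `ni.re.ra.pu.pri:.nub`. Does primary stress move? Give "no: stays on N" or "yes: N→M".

Base `ni.re.ra.pu.pri:` (5 syllables):
  Weights: 1 ni L, 2 re L, 3 ra L, 4 pu L, 5 pri: H.
  Heavy syllables in the domain: 5. The rightmost is syllable 5 (pri:).
  → primary stress on syllable 5.
Suffixed `ni.re.ra.pu.pri:.nub` (6 syllables):
  Weights: 1 ni L, 2 re L, 3 ra L, 4 pu L, 5 pri: H, 6 nub H.
  Heavy syllables in the domain: 5, 6. The rightmost is syllable 6 (nub).
  → primary stress on syllable 6.

yes: 5→6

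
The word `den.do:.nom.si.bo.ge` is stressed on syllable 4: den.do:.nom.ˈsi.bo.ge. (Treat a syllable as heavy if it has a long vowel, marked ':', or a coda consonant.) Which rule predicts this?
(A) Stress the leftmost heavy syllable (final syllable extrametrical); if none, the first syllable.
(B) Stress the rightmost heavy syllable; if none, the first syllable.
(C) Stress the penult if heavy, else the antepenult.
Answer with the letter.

C

Rule A → syllable 1 (observed: 4).
Rule B → syllable 3 (observed: 4).
Rule C → syllable 4 ✓.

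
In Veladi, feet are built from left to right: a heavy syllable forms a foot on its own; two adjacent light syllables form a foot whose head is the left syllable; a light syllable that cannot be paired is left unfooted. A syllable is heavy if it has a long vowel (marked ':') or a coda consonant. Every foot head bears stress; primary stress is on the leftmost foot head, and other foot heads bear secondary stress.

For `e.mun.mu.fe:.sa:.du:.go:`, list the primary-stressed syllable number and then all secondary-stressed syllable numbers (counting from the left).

Weights: 1 e L, 2 mun H, 3 mu L, 4 fe: H, 5 sa: H, 6 du: H, 7 go: H.
Parse left to right (heavy = foot alone; LL = one foot; stranded L unfooted): e (ˈmun) mu (ˈfe:) (ˈsa:) (ˈdu:) (ˈgo:).
Foot heads: 2, 4, 5, 6, 7.
Primary stress on the leftmost head = syllable 2.
Secondary stress on 4, 5, 6, 7: e.ˈmun.mu.ˌfe:.ˌsa:.ˌdu:.ˌgo:.

primary 2, secondary 4, 5, 6, 7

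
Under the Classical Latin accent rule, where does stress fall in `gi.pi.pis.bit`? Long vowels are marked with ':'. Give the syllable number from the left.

Classical Latin: stress the penult if heavy (long vowel or closed), else the antepenult.
Weights: 2 pi L, 3 pis H, 4 bit H.
The penult (syllable 3, pis) is heavy, so it takes stress.
Stress on syllable 3: gi.pi.ˈpis.bit.

3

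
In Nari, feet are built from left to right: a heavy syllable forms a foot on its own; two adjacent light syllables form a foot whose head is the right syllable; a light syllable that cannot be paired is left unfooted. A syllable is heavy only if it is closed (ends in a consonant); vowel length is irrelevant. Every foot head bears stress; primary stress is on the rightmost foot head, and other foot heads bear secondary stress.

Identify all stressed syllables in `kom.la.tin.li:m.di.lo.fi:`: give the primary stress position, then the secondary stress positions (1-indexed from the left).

Weights: 1 kom H, 2 la L, 3 tin H, 4 li:m H, 5 di L, 6 lo L, 7 fi: L.
Parse left to right (heavy = foot alone; LL = one foot; stranded L unfooted): (ˈkom) la (ˈtin) (ˈli:m) (di.ˈlo) fi:.
Foot heads: 1, 3, 4, 6.
Primary stress on the rightmost head = syllable 6.
Secondary stress on 1, 3, 4: ˌkom.la.ˌtin.ˌli:m.di.ˈlo.fi:.

primary 6, secondary 1, 3, 4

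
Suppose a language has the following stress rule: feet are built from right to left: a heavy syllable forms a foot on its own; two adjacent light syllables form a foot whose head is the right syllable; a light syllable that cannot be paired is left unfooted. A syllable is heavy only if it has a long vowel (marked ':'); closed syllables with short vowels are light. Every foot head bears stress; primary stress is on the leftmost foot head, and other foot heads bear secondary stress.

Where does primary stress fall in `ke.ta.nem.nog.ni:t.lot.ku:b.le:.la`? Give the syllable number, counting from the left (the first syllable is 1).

2

Weights: 1 ke L, 2 ta L, 3 nem L, 4 nog L, 5 ni:t H, 6 lot L, 7 ku:b H, 8 le: H, 9 la L.
Parse right to left (heavy = foot alone; LL = one foot; stranded L unfooted): (ke.ˈta) (nem.ˈnog) (ˈni:t) lot (ˈku:b) (ˈle:) la.
Foot heads: 2, 4, 5, 7, 8.
Primary stress on the leftmost head = syllable 2.
Primary stress: syllable 2 → ke.ˈta.nem.nog.ni:t.lot.ku:b.le:.la.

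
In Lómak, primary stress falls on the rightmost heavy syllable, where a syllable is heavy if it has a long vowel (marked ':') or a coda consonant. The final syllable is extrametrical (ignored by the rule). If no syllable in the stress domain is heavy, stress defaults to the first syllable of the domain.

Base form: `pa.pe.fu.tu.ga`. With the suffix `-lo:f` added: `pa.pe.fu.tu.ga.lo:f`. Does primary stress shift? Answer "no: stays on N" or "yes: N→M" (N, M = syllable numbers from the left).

Base `pa.pe.fu.tu.ga` (5 syllables):
  The final syllable (5, ga) is extrametrical; the stress domain is syllables 1–4.
  Weights: 1 pa L, 2 pe L, 3 fu L, 4 tu L.
  No heavy syllable in the domain; default to the first syllable of the domain = syllable 1.
  → primary stress on syllable 1.
Suffixed `pa.pe.fu.tu.ga.lo:f` (6 syllables):
  The final syllable (6, lo:f) is extrametrical; the stress domain is syllables 1–5.
  Weights: 1 pa L, 2 pe L, 3 fu L, 4 tu L, 5 ga L.
  No heavy syllable in the domain; default to the first syllable of the domain = syllable 1.
  → primary stress on syllable 1.

no: stays on 1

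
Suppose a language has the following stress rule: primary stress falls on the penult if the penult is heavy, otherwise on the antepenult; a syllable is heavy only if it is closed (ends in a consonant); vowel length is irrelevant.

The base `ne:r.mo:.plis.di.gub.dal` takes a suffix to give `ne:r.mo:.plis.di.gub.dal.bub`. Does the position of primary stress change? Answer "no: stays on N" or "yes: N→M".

yes: 5→6

Base `ne:r.mo:.plis.di.gub.dal` (6 syllables):
  Weights: 4 di L, 5 gub H, 6 dal H.
  The penult (syllable 5, gub) is heavy, so it takes stress.
  → primary stress on syllable 5.
Suffixed `ne:r.mo:.plis.di.gub.dal.bub` (7 syllables):
  Weights: 5 gub H, 6 dal H, 7 bub H.
  The penult (syllable 6, dal) is heavy, so it takes stress.
  → primary stress on syllable 6.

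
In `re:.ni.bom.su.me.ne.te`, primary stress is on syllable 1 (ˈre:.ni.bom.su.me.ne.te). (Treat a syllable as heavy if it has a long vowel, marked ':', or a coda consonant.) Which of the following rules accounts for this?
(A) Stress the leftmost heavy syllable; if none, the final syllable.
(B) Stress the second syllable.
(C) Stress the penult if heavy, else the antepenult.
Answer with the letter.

A

Rule A → syllable 1 ✓.
Rule B → syllable 2 (observed: 1).
Rule C → syllable 5 (observed: 1).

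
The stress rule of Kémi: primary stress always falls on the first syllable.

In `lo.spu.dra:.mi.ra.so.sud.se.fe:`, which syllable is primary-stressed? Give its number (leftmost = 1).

The word has 9 syllables; the first syllable is syllable 1 (lo).
Primary stress: syllable 1 → ˈlo.spu.dra:.mi.ra.so.sud.se.fe:.

1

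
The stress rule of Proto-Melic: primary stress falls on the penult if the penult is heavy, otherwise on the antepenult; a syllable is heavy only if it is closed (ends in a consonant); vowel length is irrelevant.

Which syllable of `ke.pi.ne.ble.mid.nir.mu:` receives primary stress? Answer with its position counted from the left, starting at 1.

Weights: 5 mid H, 6 nir H, 7 mu: L.
The penult (syllable 6, nir) is heavy, so it takes stress.
Primary stress: syllable 6 → ke.pi.ne.ble.mid.ˈnir.mu:.

6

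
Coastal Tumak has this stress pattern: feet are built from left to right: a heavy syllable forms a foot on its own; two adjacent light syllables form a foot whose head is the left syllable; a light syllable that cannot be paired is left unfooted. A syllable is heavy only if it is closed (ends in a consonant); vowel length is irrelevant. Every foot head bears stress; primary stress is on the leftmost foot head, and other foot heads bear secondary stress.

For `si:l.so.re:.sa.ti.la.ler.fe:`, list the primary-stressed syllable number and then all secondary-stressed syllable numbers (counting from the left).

primary 1, secondary 2, 4, 7

Weights: 1 si:l H, 2 so L, 3 re: L, 4 sa L, 5 ti L, 6 la L, 7 ler H, 8 fe: L.
Parse left to right (heavy = foot alone; LL = one foot; stranded L unfooted): (ˈsi:l) (ˈso.re:) (ˈsa.ti) la (ˈler) fe:.
Foot heads: 1, 2, 4, 7.
Primary stress on the leftmost head = syllable 1.
Secondary stress on 2, 4, 7: ˈsi:l.ˌso.re:.ˌsa.ti.la.ˌler.fe:.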